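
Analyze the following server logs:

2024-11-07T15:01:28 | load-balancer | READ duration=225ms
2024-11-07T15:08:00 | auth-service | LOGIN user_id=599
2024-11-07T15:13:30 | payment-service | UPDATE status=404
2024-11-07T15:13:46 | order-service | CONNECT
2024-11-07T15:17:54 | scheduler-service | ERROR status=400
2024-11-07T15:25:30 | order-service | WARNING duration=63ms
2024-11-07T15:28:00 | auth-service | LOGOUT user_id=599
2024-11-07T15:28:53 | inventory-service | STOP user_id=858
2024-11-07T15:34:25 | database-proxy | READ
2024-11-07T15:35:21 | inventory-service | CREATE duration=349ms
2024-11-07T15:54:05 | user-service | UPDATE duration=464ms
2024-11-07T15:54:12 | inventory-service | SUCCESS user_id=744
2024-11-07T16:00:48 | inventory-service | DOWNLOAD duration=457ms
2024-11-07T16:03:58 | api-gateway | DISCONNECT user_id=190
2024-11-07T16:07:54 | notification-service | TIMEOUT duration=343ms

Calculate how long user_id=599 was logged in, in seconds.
1200

To calculate session duration:

1. Find LOGIN event for user_id=599: 2024-11-07T15:08:00
2. Find LOGOUT event for user_id=599: 2024-11-07T15:28:00
3. Session duration: 2024-11-07T15:28:00 - 2024-11-07T15:08:00 = 1200 seconds (20 minutes)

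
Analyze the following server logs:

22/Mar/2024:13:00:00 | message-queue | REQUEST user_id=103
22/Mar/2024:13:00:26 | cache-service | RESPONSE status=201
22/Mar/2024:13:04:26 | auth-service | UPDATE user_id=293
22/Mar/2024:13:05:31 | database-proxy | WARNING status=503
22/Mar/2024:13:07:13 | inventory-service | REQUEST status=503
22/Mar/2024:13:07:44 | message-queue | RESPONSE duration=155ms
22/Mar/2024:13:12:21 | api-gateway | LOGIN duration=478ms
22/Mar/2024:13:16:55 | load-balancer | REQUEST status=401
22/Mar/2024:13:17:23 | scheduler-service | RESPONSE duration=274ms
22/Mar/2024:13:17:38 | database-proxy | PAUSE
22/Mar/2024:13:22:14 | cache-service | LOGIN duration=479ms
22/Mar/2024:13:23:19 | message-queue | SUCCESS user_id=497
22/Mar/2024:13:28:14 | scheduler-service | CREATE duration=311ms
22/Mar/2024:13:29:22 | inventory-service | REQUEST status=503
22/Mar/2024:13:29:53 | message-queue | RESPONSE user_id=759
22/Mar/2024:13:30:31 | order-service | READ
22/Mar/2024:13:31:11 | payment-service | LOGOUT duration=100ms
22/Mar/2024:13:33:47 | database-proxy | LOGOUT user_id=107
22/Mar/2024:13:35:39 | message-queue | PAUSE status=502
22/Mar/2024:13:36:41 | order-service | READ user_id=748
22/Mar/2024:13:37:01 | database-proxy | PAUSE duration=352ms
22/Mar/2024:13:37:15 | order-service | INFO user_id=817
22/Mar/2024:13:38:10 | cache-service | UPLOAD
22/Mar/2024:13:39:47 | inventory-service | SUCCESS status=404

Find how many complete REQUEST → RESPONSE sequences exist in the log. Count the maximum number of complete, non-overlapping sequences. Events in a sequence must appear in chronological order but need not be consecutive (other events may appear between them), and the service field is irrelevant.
4

To count sequences:

1. Look for pattern: REQUEST → RESPONSE
2. Greedily scan the log in chronological order, matching each sequence element in turn (ignoring service)
3. Each time the full pattern completes, increment the count and restart matching from the next event
4. Complete non-overlapping sequences found: 4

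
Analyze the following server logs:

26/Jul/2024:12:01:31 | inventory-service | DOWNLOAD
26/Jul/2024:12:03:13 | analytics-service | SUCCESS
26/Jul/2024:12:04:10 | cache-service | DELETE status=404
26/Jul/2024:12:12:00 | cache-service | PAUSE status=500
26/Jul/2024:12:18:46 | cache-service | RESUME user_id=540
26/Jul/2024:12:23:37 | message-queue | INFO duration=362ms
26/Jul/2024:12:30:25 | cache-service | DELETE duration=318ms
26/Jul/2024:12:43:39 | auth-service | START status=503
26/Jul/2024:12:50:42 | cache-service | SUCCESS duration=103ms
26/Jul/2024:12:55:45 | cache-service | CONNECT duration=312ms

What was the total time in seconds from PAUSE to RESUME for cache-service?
406

To calculate state duration:

1. Find PAUSE event for cache-service: 26/Jul/2024:12:12:00
2. Find RESUME event for cache-service: 26/Jul/2024:12:18:46
3. Calculate duration: 26/Jul/2024:12:18:46 - 26/Jul/2024:12:12:00 = 406 seconds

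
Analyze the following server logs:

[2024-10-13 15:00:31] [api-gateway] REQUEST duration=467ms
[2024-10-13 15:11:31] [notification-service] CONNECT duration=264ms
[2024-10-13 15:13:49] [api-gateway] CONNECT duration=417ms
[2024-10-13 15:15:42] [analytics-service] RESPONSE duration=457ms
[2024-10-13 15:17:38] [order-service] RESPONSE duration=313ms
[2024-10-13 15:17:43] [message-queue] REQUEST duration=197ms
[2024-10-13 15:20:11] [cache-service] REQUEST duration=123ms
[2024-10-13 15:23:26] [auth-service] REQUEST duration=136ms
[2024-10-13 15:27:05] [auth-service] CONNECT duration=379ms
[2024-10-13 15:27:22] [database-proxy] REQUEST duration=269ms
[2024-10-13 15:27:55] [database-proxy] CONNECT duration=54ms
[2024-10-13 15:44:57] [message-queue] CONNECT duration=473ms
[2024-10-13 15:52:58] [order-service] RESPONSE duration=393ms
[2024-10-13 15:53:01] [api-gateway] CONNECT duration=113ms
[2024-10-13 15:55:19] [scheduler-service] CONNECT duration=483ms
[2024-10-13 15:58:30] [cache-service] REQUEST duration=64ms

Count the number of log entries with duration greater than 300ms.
8

To count timeouts:

1. Threshold: 300ms
2. Extract duration from each log entry
3. Count entries where duration > 300
4. Timeout count: 8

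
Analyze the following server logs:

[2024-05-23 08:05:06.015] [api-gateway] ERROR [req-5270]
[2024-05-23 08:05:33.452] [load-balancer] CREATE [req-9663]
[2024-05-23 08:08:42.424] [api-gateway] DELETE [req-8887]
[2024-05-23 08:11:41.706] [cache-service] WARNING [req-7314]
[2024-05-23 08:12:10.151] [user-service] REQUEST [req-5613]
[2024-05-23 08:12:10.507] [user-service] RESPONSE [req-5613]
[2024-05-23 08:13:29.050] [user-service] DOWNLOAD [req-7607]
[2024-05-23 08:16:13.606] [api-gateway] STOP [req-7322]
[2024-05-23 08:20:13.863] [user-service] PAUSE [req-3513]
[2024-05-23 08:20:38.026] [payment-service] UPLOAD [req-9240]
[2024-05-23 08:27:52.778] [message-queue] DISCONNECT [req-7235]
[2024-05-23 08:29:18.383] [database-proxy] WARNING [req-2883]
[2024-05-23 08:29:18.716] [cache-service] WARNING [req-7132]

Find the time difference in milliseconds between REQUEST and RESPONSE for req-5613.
356

To calculate latency:

1. Find REQUEST with id req-5613: 2024-05-23 08:12:10.151
2. Find RESPONSE with id req-5613: 2024-05-23 08:12:10.507
3. Latency: 2024-05-23 08:12:10.507 - 2024-05-23 08:12:10.151 = 356ms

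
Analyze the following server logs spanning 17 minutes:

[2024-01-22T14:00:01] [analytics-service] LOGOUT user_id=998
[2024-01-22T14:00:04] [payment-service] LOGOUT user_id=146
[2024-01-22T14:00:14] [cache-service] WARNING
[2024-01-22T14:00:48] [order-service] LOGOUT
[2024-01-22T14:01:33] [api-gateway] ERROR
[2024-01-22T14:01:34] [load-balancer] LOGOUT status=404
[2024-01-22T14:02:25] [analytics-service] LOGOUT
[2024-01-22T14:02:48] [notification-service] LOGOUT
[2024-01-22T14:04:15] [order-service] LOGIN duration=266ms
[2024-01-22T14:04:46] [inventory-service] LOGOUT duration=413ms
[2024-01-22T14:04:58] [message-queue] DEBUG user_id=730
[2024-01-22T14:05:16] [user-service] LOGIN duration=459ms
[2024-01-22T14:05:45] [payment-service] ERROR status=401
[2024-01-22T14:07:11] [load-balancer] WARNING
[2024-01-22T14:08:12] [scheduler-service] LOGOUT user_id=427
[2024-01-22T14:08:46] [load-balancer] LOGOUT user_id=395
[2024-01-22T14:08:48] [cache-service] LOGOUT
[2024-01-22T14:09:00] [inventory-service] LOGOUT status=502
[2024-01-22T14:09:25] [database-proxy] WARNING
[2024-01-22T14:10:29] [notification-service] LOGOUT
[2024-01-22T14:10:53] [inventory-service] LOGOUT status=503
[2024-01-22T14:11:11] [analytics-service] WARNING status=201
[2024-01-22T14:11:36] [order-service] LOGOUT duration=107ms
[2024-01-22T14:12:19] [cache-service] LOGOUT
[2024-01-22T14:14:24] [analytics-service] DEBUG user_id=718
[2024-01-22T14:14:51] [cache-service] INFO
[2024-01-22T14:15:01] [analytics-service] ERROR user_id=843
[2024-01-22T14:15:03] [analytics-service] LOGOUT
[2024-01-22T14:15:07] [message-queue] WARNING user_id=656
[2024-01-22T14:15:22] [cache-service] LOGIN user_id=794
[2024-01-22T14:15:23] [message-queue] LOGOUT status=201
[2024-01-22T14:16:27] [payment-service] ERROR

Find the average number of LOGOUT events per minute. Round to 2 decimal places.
1.0

To calculate the rate:

1. Count total LOGOUT events: 17
2. Total time period: 17 minutes
3. Rate = 17 / 17 = 1.0 events per minute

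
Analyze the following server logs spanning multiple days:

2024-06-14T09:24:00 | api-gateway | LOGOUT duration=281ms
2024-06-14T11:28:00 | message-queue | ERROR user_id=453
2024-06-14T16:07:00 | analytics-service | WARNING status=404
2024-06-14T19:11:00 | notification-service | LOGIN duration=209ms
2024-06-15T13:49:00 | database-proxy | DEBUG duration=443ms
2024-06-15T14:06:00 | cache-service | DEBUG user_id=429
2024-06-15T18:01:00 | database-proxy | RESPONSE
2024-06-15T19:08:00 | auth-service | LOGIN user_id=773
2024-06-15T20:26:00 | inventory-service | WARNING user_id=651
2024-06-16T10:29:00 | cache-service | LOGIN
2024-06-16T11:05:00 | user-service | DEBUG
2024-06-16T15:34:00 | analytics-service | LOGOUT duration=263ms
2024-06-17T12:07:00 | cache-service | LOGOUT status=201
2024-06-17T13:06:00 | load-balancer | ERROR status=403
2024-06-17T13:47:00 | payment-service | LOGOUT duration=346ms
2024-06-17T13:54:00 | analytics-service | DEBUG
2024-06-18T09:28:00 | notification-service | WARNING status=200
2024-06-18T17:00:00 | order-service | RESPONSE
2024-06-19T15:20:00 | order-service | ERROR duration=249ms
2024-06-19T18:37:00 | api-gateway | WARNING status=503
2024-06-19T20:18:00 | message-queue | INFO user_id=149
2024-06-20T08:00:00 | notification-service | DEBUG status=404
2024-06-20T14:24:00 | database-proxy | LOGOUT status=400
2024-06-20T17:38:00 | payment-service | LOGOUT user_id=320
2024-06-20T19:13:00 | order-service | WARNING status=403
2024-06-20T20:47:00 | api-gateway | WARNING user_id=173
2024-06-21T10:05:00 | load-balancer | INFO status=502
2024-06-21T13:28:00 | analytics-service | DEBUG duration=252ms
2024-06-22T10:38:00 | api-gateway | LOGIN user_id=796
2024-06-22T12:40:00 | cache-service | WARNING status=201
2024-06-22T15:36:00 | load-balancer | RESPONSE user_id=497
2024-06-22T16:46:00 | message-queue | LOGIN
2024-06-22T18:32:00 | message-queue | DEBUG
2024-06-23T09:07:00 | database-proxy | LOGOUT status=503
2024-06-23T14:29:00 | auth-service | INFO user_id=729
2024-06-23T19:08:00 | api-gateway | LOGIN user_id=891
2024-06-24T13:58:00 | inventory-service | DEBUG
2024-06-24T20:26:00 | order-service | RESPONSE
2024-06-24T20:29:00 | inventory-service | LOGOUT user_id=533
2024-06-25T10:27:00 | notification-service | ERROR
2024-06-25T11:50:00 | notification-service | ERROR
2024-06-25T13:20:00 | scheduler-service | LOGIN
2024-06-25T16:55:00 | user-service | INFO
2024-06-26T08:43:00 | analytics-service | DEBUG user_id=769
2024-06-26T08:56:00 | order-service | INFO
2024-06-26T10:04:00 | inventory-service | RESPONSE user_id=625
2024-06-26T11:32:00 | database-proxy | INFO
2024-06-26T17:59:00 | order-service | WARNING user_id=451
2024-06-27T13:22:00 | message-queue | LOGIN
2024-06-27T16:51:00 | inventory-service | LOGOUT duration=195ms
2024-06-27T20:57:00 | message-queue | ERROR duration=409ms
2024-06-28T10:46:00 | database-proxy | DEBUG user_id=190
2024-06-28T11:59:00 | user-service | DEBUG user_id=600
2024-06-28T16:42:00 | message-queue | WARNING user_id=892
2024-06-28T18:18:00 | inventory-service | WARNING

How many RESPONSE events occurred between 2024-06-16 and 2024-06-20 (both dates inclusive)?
1

To filter by date range:

1. Date range: 2024-06-16 through 2024-06-20, both dates inclusive
2. Filter for RESPONSE events whose date falls in this range
3. Count matching events: 1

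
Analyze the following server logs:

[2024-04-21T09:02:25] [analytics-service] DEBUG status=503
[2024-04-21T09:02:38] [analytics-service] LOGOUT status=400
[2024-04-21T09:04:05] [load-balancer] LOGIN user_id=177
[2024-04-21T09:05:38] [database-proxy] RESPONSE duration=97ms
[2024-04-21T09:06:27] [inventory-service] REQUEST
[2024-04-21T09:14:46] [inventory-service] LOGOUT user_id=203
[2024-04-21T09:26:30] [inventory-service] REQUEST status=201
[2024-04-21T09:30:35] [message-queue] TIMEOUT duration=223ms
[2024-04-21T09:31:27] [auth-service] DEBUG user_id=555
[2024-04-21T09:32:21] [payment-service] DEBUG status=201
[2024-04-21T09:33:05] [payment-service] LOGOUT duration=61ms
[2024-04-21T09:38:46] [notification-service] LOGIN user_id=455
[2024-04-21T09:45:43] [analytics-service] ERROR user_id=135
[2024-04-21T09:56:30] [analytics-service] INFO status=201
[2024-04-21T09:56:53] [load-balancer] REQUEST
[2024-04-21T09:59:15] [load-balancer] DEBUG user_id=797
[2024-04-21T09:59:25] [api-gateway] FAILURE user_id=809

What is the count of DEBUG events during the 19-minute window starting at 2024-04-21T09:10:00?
0

To count events in the time window:

1. Window boundaries: 2024-04-21T09:10:00 to 2024-04-21T09:29:00
2. Filter for DEBUG events within this window
3. Count matching events: 0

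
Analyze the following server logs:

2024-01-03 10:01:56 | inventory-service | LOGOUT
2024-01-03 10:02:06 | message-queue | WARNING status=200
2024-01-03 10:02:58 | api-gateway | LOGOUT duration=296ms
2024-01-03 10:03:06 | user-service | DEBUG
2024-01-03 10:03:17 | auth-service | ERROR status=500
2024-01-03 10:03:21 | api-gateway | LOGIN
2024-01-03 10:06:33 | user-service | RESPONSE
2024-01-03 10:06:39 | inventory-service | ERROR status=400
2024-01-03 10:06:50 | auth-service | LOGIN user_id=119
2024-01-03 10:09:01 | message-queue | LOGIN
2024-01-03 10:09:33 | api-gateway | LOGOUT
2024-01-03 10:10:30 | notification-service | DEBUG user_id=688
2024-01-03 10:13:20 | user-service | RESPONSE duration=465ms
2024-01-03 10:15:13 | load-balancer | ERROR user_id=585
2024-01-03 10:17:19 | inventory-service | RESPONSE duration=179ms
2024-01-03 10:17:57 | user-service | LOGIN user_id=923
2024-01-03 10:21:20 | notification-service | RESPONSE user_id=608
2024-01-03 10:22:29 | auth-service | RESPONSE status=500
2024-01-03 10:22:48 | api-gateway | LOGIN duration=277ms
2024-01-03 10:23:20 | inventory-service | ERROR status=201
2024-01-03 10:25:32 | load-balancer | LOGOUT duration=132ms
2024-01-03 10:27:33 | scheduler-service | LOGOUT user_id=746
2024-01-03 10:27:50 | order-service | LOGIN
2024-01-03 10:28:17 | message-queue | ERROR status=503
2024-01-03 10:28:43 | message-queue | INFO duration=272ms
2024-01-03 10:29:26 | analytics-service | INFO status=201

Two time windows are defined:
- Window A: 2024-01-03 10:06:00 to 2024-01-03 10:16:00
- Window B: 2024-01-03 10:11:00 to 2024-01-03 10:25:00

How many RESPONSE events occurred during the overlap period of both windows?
1

To find overlap events:

1. Window A: 2024-01-03 10:06:00 to 2024-01-03 10:16:00
2. Window B: 2024-01-03 10:11:00 to 2024-01-03 10:25:00
3. Overlap period: 2024-01-03 10:11:00 to 2024-01-03 10:16:00
4. Count RESPONSE events in overlap: 1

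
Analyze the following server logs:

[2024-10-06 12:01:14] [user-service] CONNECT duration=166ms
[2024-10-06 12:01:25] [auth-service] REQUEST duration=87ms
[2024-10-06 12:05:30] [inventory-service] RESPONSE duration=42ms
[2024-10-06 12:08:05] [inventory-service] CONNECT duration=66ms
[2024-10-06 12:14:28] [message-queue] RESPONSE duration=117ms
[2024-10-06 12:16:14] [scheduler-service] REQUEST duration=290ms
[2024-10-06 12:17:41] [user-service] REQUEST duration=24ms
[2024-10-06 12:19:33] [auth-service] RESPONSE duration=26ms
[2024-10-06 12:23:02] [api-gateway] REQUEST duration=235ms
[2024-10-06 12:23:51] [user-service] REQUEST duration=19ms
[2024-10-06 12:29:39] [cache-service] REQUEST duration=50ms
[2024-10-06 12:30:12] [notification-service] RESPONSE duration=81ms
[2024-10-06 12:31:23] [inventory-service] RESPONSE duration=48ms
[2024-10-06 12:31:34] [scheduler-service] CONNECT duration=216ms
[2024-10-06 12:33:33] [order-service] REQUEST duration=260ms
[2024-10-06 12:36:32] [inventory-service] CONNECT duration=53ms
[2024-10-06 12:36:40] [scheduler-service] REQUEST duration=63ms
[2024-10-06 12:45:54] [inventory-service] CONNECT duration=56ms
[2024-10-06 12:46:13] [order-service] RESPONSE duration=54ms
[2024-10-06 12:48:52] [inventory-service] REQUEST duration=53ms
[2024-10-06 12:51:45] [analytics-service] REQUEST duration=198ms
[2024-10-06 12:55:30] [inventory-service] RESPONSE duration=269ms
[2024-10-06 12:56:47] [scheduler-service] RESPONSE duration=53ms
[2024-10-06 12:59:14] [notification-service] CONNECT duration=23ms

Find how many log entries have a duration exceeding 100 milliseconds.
8

To count timeouts:

1. Threshold: 100ms
2. Extract duration from each log entry
3. Count entries where duration > 100
4. Timeout count: 8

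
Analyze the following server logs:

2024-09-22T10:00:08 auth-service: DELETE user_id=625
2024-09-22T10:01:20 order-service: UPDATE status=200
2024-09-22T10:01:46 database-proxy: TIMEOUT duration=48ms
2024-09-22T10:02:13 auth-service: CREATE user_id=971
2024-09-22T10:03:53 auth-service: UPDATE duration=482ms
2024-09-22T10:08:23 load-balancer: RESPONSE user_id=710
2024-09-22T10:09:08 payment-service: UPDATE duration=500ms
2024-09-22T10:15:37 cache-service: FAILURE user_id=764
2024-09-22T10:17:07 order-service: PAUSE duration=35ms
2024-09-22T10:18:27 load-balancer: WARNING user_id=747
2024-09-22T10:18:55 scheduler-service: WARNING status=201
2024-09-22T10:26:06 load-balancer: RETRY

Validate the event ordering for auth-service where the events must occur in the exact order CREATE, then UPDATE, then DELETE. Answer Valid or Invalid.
Invalid

To validate ordering:

1. Required order: CREATE → UPDATE → DELETE
2. Rule: the events must occur in the exact order CREATE, then UPDATE, then DELETE
3. Check actual order of events for auth-service
4. Result: Invalid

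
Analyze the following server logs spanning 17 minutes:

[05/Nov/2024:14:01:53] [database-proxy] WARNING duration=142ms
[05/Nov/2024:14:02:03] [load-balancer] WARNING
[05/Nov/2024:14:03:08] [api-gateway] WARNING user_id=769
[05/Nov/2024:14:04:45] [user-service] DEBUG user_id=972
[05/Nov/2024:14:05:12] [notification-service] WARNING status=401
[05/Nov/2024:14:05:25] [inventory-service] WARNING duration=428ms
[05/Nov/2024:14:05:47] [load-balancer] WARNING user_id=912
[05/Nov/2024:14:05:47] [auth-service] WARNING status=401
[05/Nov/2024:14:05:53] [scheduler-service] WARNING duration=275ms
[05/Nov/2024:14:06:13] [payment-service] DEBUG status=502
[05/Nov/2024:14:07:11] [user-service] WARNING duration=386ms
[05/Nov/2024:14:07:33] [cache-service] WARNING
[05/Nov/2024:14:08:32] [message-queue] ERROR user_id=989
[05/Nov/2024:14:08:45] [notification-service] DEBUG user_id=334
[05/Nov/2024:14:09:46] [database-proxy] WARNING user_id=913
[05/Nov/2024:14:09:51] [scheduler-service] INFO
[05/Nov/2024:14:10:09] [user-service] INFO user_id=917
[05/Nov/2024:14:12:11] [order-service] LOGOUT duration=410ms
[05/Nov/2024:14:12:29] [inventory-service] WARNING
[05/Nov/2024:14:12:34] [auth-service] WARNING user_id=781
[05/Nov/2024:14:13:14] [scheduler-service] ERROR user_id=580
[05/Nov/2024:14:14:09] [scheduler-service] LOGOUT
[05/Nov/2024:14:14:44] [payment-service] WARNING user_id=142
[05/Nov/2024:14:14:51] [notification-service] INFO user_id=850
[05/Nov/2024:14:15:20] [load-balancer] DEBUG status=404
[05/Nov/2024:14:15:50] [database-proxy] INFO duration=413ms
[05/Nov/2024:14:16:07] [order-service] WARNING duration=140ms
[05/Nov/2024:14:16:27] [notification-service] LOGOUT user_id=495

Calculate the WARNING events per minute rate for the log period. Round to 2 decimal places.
0.88

To calculate the rate:

1. Count total WARNING events: 15
2. Total time period: 17 minutes
3. Rate = 15 / 17 = 0.88 events per minute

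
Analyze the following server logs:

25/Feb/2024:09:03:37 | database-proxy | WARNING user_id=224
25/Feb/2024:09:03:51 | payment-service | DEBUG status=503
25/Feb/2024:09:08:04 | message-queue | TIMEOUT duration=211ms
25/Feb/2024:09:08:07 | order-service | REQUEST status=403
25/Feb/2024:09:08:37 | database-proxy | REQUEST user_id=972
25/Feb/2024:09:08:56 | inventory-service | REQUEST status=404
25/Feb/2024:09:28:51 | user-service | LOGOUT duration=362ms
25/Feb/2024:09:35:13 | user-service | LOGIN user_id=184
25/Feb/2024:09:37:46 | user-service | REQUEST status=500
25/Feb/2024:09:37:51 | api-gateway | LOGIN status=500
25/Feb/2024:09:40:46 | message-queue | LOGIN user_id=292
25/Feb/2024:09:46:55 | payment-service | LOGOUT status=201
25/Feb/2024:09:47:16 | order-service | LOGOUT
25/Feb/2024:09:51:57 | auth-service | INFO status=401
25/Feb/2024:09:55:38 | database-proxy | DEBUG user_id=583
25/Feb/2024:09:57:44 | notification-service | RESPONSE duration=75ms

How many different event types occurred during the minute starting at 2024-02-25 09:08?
2

To count unique event types:

1. Filter events in the minute starting at 2024-02-25 09:08
2. Extract event types from matching entries
3. Count unique types: 2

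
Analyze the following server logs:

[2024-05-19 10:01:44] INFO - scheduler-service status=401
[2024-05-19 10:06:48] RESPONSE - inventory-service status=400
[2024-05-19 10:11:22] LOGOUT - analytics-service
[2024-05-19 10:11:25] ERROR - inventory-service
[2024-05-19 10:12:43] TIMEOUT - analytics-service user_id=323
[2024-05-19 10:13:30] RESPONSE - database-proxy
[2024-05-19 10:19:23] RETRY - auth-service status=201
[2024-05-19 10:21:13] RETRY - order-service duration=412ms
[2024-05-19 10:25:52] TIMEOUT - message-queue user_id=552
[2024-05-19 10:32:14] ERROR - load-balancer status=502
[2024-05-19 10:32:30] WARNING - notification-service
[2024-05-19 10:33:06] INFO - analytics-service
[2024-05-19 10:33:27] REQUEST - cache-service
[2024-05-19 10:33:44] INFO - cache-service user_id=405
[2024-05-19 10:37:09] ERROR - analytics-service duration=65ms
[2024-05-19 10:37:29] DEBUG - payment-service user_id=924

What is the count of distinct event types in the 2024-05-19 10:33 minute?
2

To count unique event types:

1. Filter events in the minute starting at 2024-05-19 10:33
2. Extract event types from matching entries
3. Count unique types: 2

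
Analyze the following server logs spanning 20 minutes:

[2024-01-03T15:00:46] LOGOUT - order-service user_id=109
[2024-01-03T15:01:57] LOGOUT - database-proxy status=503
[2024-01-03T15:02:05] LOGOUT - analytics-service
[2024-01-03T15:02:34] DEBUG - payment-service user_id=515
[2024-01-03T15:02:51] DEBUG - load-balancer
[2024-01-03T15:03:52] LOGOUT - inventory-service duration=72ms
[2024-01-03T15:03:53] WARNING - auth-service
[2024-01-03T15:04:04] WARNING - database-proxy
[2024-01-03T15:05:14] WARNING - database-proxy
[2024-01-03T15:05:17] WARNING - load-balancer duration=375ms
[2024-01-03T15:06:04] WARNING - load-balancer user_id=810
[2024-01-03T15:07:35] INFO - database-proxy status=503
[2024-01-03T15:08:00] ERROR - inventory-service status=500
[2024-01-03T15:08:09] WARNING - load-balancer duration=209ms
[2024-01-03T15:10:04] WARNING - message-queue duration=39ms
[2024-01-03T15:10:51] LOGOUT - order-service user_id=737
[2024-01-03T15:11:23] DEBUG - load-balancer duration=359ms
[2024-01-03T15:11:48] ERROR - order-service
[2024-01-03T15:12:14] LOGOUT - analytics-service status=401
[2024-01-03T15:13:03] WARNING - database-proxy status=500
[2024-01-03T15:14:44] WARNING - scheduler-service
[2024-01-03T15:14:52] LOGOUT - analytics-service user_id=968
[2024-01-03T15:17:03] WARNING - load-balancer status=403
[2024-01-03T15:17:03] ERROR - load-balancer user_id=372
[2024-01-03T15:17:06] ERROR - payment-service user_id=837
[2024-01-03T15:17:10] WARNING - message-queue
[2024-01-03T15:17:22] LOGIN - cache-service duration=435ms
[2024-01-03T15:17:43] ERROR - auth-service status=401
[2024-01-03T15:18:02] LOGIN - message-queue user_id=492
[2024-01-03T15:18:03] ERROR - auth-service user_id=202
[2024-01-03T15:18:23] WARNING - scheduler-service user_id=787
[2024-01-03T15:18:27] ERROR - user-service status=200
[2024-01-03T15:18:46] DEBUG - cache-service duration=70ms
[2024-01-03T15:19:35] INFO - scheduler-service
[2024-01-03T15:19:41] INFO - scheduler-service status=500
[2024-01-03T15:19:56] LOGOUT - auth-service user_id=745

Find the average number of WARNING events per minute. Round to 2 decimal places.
0.6

To calculate the rate:

1. Count total WARNING events: 12
2. Total time period: 20 minutes
3. Rate = 12 / 20 = 0.6 events per minute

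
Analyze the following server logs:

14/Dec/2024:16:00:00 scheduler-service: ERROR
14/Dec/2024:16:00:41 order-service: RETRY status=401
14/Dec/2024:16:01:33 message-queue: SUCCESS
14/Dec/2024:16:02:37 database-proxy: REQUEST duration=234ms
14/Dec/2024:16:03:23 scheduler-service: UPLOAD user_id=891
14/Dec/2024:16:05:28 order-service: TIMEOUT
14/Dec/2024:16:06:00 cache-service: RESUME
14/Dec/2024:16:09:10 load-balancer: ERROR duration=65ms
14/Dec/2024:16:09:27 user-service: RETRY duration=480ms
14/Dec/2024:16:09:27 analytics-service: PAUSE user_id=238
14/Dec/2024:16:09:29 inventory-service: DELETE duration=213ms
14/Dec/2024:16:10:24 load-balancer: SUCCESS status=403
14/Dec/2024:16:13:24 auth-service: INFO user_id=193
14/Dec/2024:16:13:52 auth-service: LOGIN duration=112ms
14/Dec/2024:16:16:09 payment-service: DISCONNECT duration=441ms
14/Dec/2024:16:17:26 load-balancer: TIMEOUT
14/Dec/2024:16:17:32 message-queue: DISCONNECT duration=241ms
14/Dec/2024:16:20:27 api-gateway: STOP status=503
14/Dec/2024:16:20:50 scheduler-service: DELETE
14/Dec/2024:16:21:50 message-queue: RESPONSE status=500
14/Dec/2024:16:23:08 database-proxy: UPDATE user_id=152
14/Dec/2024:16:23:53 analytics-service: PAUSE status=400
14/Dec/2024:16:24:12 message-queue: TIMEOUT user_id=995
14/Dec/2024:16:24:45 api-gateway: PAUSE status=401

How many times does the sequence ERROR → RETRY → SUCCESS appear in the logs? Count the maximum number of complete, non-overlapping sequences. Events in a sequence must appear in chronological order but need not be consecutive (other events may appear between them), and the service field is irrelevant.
2

To count sequences:

1. Look for pattern: ERROR → RETRY → SUCCESS
2. Greedily scan the log in chronological order, matching each sequence element in turn (ignoring service)
3. Each time the full pattern completes, increment the count and restart matching from the next event
4. Complete non-overlapping sequences found: 2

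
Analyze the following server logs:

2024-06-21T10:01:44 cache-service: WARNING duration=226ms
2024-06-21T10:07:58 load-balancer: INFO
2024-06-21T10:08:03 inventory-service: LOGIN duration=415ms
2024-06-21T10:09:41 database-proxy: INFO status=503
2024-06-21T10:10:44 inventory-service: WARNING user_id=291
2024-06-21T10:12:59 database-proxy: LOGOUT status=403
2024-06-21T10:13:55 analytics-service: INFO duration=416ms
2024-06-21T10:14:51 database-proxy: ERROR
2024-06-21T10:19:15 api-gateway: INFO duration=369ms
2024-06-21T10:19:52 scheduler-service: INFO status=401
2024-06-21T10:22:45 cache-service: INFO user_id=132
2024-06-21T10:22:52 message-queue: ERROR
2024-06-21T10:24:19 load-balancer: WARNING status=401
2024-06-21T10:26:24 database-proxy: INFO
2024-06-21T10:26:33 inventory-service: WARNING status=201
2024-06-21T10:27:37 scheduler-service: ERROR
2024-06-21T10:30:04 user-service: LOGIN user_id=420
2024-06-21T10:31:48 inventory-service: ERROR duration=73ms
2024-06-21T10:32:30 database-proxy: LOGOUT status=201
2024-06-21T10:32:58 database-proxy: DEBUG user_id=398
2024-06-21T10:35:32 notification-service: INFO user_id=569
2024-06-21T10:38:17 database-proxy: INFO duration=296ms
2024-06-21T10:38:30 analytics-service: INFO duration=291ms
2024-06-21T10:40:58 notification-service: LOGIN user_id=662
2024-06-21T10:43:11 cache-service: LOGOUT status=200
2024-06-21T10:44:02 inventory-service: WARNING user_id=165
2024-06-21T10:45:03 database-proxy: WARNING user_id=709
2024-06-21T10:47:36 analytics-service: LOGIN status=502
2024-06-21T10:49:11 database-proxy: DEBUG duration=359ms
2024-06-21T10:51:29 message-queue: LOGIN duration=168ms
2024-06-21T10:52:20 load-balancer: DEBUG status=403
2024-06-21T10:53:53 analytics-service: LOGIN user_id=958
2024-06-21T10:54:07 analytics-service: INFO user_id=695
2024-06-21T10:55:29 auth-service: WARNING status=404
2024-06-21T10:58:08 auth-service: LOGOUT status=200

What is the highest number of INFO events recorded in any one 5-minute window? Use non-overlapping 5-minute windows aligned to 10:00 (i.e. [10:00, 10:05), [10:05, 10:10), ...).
3

To find the burst window:

1. Divide the log period into non-overlapping 5-minute windows starting at 10:00
2. Count INFO events in each window
3. Find the window with maximum count
4. Maximum events in a window: 3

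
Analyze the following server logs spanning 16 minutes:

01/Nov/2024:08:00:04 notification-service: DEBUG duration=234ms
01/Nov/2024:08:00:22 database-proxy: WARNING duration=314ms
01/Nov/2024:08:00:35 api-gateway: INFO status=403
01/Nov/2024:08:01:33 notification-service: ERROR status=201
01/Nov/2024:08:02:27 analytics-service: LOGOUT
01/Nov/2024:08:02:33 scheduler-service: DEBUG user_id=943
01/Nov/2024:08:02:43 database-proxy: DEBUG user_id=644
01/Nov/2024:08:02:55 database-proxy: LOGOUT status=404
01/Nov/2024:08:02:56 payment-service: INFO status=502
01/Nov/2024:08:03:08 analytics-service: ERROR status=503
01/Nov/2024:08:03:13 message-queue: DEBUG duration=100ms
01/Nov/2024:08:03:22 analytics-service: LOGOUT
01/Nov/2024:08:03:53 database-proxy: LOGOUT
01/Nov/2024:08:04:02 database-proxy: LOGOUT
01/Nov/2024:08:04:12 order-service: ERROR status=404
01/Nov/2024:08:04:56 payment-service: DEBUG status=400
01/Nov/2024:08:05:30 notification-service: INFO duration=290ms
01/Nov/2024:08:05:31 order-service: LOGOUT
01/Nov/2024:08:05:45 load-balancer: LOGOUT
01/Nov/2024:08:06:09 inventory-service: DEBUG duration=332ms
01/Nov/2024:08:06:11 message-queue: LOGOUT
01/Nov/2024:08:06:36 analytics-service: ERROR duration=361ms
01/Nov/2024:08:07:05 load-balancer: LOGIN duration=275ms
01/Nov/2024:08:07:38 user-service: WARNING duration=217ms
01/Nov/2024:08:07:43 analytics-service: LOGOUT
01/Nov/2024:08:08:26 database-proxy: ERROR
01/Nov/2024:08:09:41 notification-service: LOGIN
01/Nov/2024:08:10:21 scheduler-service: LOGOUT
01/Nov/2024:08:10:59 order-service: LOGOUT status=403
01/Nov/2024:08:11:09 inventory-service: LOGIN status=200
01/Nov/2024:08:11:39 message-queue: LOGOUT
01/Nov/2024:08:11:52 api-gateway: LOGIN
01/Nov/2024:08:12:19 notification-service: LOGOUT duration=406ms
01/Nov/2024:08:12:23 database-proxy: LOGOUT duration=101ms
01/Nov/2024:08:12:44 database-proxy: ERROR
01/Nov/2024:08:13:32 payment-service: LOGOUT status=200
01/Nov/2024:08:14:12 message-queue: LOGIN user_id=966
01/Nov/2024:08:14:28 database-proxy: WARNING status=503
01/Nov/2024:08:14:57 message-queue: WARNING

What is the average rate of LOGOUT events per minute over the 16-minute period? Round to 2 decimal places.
0.94

To calculate the rate:

1. Count total LOGOUT events: 15
2. Total time period: 16 minutes
3. Rate = 15 / 16 = 0.94 events per minute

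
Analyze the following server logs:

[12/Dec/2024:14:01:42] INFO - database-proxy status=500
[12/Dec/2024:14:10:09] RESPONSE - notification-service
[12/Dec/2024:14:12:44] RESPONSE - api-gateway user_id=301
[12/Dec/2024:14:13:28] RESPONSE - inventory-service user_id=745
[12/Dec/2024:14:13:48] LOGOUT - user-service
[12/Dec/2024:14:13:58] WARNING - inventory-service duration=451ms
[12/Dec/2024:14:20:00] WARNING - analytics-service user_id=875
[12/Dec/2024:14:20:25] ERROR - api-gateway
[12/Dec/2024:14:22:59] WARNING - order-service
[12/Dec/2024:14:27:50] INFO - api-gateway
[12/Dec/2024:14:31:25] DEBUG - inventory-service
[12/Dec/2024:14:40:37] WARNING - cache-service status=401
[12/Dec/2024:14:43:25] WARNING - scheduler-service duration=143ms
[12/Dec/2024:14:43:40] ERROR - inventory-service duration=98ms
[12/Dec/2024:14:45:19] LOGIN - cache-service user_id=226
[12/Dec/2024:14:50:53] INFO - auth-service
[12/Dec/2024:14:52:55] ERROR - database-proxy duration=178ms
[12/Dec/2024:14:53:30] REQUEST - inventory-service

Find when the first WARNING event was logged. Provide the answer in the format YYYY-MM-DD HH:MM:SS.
2024-12-12 14:13:58

To find the first event:

1. Filter for all WARNING events
2. Sort by timestamp
3. Select the first one
4. Timestamp: 2024-12-12 14:13:58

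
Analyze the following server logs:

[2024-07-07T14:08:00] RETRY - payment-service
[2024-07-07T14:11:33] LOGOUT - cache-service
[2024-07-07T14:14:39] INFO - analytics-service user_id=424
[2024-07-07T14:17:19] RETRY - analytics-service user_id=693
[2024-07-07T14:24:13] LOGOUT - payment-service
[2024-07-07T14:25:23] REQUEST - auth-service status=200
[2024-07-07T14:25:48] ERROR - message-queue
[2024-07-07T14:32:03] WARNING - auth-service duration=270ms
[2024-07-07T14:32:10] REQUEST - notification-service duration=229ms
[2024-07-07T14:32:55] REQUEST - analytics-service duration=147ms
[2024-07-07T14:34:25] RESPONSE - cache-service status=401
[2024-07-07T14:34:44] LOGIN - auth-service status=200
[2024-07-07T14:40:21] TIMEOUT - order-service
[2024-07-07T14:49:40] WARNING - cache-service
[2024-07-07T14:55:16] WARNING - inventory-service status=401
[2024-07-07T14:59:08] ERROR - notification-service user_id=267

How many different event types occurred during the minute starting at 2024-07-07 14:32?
2

To count unique event types:

1. Filter events in the minute starting at 2024-07-07 14:32
2. Extract event types from matching entries
3. Count unique types: 2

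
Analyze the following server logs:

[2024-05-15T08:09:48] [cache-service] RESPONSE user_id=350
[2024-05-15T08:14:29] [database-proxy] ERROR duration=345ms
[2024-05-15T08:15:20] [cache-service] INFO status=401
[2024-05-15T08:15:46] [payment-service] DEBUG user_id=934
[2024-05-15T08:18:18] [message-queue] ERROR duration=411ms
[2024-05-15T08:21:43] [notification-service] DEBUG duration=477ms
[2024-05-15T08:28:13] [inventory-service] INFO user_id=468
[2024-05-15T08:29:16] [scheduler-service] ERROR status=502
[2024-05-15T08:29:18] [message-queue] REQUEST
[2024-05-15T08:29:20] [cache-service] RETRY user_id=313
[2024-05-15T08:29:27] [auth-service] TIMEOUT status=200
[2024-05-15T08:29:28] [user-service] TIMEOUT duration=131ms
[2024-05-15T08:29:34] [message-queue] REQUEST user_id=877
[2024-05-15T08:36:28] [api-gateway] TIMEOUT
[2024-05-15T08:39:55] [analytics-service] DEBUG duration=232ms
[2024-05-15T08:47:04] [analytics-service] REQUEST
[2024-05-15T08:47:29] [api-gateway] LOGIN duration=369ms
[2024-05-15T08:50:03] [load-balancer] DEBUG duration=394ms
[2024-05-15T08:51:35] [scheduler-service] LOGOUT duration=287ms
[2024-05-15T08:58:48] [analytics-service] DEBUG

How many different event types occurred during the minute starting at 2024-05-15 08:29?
4

To count unique event types:

1. Filter events in the minute starting at 2024-05-15 08:29
2. Extract event types from matching entries
3. Count unique types: 4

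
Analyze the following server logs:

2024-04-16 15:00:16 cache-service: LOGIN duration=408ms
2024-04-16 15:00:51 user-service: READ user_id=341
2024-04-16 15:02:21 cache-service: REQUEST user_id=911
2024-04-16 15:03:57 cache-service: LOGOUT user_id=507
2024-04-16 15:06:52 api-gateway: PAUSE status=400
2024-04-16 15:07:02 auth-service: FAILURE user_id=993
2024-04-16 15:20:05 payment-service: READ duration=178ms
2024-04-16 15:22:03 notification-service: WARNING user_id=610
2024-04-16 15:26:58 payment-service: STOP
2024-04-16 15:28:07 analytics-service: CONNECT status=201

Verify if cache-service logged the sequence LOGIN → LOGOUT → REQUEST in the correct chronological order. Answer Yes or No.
No

To verify sequence order:

1. Find all events in sequence LOGIN → LOGOUT → REQUEST for cache-service
2. Extract their timestamps
3. Check if timestamps are in ascending order
4. Result: No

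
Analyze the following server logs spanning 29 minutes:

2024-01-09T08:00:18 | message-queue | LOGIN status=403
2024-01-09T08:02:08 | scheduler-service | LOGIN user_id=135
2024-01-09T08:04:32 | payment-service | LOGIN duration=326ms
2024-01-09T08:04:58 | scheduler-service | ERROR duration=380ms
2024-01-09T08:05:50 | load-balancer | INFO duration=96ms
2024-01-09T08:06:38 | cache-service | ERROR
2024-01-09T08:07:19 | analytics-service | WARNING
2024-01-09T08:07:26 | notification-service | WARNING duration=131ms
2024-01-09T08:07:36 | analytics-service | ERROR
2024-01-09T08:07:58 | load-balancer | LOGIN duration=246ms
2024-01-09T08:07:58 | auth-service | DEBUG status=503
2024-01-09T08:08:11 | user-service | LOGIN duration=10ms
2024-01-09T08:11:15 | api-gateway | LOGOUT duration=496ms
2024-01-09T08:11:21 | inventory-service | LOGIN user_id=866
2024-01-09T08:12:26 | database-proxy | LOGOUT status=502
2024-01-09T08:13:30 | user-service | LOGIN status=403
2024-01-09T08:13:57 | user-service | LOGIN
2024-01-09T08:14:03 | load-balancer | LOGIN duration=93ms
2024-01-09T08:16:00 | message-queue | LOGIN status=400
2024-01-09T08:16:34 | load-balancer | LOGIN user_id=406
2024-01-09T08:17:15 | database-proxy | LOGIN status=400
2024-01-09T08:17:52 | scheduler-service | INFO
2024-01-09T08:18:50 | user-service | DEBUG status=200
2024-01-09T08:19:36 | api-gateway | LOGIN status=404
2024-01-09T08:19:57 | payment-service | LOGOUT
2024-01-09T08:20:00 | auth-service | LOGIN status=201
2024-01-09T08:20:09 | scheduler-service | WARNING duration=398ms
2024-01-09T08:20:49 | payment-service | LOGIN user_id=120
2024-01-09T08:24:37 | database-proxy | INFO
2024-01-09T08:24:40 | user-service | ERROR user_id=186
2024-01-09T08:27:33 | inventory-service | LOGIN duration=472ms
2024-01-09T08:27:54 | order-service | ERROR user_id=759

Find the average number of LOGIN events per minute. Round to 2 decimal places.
0.55

To calculate the rate:

1. Count total LOGIN events: 16
2. Total time period: 29 minutes
3. Rate = 16 / 29 = 0.55 events per minute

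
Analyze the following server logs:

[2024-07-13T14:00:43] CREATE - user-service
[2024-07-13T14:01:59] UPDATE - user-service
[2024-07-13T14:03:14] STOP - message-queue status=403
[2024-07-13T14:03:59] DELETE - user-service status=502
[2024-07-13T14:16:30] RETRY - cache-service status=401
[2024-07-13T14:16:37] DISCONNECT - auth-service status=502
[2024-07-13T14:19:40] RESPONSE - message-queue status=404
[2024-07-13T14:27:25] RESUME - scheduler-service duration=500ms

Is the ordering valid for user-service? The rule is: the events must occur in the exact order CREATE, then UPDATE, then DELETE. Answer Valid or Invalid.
Valid

To validate ordering:

1. Required order: CREATE → UPDATE → DELETE
2. Rule: the events must occur in the exact order CREATE, then UPDATE, then DELETE
3. Check actual order of events for user-service
4. Result: Valid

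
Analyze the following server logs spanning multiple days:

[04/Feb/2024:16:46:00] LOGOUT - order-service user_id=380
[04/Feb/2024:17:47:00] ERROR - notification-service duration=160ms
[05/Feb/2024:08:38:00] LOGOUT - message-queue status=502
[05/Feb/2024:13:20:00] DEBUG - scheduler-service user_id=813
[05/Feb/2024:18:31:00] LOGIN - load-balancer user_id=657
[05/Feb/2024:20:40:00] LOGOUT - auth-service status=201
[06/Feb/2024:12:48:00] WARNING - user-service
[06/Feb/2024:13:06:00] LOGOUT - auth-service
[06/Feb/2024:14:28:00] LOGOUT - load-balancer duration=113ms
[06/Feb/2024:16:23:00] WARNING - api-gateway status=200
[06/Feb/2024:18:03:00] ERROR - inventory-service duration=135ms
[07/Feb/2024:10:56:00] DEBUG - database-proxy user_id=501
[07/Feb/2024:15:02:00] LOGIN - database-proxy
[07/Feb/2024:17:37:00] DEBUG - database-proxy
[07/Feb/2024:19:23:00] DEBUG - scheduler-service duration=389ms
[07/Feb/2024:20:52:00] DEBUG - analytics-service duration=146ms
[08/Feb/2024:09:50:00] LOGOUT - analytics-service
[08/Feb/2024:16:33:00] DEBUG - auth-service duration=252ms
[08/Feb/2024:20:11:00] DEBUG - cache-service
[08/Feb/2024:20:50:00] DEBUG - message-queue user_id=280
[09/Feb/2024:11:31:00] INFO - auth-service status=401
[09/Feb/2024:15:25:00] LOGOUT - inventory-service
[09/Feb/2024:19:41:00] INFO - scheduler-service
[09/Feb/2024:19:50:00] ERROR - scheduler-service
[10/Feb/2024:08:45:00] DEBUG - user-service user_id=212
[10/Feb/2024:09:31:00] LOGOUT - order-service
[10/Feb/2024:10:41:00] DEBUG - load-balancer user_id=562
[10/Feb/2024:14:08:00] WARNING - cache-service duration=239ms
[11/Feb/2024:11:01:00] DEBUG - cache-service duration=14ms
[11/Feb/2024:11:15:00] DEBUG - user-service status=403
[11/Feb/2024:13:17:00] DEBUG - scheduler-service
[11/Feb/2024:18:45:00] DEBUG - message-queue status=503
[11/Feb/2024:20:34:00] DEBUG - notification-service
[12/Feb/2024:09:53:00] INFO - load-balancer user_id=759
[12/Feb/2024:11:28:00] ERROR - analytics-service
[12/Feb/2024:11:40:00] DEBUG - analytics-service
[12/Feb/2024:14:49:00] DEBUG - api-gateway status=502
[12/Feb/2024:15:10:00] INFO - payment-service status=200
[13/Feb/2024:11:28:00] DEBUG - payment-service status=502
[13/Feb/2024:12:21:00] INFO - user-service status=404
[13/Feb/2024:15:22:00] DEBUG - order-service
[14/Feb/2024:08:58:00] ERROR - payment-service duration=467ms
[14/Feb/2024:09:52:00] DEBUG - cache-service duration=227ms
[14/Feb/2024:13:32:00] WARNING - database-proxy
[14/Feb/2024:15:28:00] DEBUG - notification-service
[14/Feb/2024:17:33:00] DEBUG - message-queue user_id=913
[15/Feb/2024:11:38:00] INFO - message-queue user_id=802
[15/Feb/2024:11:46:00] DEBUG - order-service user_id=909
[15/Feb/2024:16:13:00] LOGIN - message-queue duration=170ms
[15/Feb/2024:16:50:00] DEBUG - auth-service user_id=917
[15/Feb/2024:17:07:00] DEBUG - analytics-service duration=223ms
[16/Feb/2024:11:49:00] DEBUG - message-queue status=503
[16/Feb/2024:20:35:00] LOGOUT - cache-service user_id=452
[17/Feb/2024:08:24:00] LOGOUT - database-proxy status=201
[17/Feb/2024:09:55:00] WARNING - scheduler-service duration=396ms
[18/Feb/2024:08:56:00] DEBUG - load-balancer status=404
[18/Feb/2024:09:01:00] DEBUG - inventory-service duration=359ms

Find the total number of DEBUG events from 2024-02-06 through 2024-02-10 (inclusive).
9

To filter by date range:

1. Date range: 2024-02-06 through 2024-02-10, both dates inclusive
2. Filter for DEBUG events whose date falls in this range
3. Count matching events: 9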